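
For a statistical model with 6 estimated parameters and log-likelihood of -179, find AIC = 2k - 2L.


Compute:
2k = 2*6 = 12.
-2*loglik = -2*(-179) = 358.
AIC = 12 + 358 = 370.

370


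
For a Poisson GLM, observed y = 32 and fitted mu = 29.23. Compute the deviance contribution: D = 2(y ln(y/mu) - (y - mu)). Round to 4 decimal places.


y/mu = 32/29.23 = 1.094766 (approx.), and ln(32/29.23) = 0.090540.
y * ln(y/mu) = 32 * 0.090540 = 2.897280.
y - mu = 2.77.
D = 2 * (2.897280 - 2.77) = 0.254560, which rounds to 0.2546.

0.2546


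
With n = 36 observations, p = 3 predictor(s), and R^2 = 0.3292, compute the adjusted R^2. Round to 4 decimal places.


Adjusted R^2 = 1 - (1 - R^2) * (n-1)/(n-p-1).
(1 - R^2) = 0.6708.
(n-1)/(n-p-1) = 35/32.
(1 - R^2) * (n-1) = 0.6708 * 35 = 23.4780.
Divide by (n-p-1): 23.4780 / 32 = 0.7337.
Adj R^2 = 1 - 0.7337 = 0.2663.

0.2663


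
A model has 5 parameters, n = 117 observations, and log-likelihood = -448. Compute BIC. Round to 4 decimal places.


k * ln(n) = 5 * ln(117) = 5 * 4.762174 = 23.810870.
-2 * loglik = -2 * (-448) = 896.
BIC = 23.810870 + 896 = 919.810870, which rounds to 919.8109.

919.8109


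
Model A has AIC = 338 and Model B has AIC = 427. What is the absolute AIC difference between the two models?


Compute |338 - 427| = 89.
Model A has the smaller AIC.

89


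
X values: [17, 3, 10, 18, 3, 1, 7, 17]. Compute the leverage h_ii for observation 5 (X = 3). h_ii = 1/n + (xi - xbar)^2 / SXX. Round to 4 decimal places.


Compute xbar = 9.5000 with n = 8 observations.
SXX = 348.0000.
Leverage = 1/8 + (3 - 9.5000)^2/348.0000 = 0.2464.

0.2464


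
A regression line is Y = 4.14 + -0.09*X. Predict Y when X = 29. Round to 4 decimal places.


Predicted value:
Y = 4.14 + (-0.09)(29) = 4.14 + -2.6100 = 1.5300.

1.5300


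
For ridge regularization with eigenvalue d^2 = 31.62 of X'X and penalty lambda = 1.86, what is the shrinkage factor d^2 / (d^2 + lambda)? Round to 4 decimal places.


Denominator = d^2 + lambda = 31.62 + 1.86 = 33.4800.
Shrinkage = 31.62 / 33.4800 = 0.9444.

0.9444


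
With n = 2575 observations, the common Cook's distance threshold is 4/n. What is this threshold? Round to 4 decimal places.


Cook's distance cutoff = 4/n = 4/2575.
= 0.0016.

0.0016


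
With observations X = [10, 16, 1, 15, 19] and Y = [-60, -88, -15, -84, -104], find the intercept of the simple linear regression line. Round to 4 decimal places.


Compute b1 = -4.9135 from the OLS formula.
With xbar = 12.2000 and ybar = -70.2000, the intercept is:
b0 = -70.2000 - -4.9135 * 12.2000 = -10.2555.

-10.2555


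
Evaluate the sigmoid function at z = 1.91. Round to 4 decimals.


First, exp(-1.9100) = 0.1481.
Then sigma(z) = 1/(1 + 0.1481) = 0.8710.

0.8710


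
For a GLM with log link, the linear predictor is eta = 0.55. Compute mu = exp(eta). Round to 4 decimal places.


The inverse log link gives:
mu = exp(0.55) = 1.7333.

1.7333


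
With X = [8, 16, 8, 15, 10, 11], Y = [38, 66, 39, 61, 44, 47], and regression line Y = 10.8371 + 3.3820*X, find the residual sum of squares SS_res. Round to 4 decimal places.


Compute predicted values, then residuals = yi - yhat_i.
Residuals: [0.1069, 1.0509, 1.1069, -0.5671, -0.6571, -1.0391].
SSres = sum(residual^2) = 4.1742.

4.1742


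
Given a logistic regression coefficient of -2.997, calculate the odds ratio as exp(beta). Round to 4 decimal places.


The odds ratio is computed as:
OR = e^(-2.997) = 0.0499.

0.0499


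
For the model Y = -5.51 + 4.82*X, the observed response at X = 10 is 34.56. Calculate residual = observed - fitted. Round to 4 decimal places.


Predicted = -5.51 + 4.82 * 10 = 42.6900.
Residual = 34.56 - 42.6900 = -8.1300.

-8.1300


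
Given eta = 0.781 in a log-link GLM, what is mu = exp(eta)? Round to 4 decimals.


mu = exp(eta) = exp(0.781).
= 2.1837.

2.1837


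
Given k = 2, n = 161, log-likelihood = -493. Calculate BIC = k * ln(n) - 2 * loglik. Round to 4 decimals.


k * ln(n) = 2 * ln(161) = 2 * 5.081404 = 10.162808.
-2 * loglik = -2 * (-493) = 986.
BIC = 10.162808 + 986 = 996.162808, which rounds to 996.1628.

996.1628


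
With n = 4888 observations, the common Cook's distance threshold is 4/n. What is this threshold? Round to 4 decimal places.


The threshold is 4/n.
4/4888 = 0.0008.

0.0008


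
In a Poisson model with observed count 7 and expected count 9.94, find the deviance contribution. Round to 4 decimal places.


First: ln(7/9.94) = -0.350657.
Then: 7 * -0.350657 = -2.454599.
y - mu = 7 - 9.94 = -2.94.
D = 2(-2.454599 - -2.94) = 0.970802, which rounds to 0.9708.

0.9708


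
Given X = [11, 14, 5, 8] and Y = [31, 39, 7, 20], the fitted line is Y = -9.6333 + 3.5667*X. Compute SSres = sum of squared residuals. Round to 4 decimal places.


Predicted values from Y = -9.6333 + 3.5667*X.
Residuals: [1.3996, -1.3005, -1.2002, 1.0997].
SSres = 6.3000.

6.3000


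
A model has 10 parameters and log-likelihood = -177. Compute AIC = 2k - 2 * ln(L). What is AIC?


AIC = 2*10 - 2*(-177).
= 20 + 354 = 374.

374


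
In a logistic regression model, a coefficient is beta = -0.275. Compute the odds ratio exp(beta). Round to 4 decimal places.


The odds ratio is computed as:
OR = e^(-0.275) = 0.7596.

0.7596


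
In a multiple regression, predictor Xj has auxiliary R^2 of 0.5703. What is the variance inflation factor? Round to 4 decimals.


VIF = 1 / (1 - 0.5703).
= 1 / 0.4297 = 2.3272.

2.3272


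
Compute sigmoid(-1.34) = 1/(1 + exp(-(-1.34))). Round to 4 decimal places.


exp(1.3400) = 3.8190.
1 + exp(-z) = 4.8190.
sigmoid = 1/4.8190 = 0.2075.

0.2075


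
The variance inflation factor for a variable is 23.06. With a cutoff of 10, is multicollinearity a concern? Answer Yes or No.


Compare VIF = 23.06 to the threshold of 10.
23.06 >= 10, so the answer is Yes.

Yes


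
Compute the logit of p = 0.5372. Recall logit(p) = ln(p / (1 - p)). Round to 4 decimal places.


Compute the odds: 0.5372/0.4628 = 1.1608.
Take the natural log: ln(1.1608) = 0.1491.

0.1491


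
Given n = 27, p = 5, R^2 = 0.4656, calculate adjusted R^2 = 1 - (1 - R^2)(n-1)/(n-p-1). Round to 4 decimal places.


Using the formula:
(1 - 0.4656) = 0.5344.
Multiply by 26/21: 0.5344 * 26 = 13.8944, then 13.8944 / 21 = 0.6616.
Adj R^2 = 1 - 0.6616 = 0.3384.

0.3384


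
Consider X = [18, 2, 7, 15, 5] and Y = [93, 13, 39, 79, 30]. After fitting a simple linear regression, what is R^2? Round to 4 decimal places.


Fit the OLS line: b0 = 4.0842, b1 = 4.9698.
SSres = 2.6307.
SStot = 4576.8000.
R^2 = 1 - 2.6307/4576.8000 = 0.9994.

0.9994


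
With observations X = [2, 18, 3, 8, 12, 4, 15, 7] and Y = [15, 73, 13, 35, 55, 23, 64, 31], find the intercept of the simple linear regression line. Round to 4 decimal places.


The slope is b1 = 3.8640.
Sample means are xbar = 8.6250 and ybar = 38.6250.
Intercept: b0 = 38.6250 - (3.8640)(8.6250) = 5.2981.

5.2981


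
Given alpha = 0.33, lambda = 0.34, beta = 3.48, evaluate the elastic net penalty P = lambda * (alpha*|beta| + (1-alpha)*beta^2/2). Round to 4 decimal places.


alpha * |beta| = 0.33 * 3.48 = 1.1484.
(1-alpha) * beta^2/2 = 0.67 * 12.1104/2 = 4.0570.
Total = 0.34 * (1.1484 + 4.0570) = 1.7698.

1.7698


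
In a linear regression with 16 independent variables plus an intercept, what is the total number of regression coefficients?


Each predictor gets one coefficient, plus one intercept.
Total parameters = 16 + 1 = 17.

17


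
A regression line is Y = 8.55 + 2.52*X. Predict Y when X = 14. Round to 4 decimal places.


Plug X = 14 into Y = 8.55 + 2.52*X:
Y = 8.55 + 35.2800 = 43.8300.

43.8300


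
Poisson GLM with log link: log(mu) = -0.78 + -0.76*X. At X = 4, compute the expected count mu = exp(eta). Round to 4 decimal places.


Compute eta = -0.78 + -0.76 * 4 = -3.8200.
Apply inverse link: mu = e^-3.8200 = 0.0219.

0.0219


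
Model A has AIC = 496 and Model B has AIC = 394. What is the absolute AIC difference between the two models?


|AIC_A - AIC_B| = |496 - 394| = 102.
Model B is preferred (lower AIC).

102


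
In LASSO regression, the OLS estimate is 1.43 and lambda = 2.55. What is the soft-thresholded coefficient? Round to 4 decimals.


|beta_OLS| = 1.43.
lambda = 2.55.
Since |beta| <= lambda, the coefficient is set to 0.
Result = 0.0000.

0.0000


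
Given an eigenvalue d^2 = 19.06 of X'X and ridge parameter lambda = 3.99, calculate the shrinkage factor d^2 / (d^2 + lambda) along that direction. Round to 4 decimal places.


Denominator = d^2 + lambda = 19.06 + 3.99 = 23.0500.
Shrinkage = 19.06 / 23.0500 = 0.8269.

0.8269


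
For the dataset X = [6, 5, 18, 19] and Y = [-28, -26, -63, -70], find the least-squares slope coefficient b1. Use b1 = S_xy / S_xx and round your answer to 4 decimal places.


Calculate xbar = 12.0000, ybar = -46.7500.
S_xx = 170.0000, S_xy = -518.0000.
Using b1 = S_xy / S_xx = -518.0000 / 170.0000, we get b1 = -3.0471.

-3.0471


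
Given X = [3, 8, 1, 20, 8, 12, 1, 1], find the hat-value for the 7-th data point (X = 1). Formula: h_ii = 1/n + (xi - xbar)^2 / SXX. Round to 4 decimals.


Mean of X: xbar = 6.7500.
SXX = 319.5000.
For X = 1: h = 1/8 + (1 - 6.7500)^2/319.5000 = 0.2285.

0.2285


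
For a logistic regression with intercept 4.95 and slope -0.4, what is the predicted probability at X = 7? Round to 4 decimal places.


z = 4.95 + -0.4 * 7 = 2.1500.
Sigmoid: P = 1 / (1 + exp(-2.1500)) = 0.8957.

0.8957


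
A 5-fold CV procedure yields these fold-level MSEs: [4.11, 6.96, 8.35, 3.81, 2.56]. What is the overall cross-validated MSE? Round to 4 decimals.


Add all fold MSEs: 25.7900.
Divide by k = 5: 25.7900/5 = 5.1580.

5.1580


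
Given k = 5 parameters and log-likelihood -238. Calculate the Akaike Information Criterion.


AIC = 2*5 - 2*(-238).
= 10 + 476 = 486.

486


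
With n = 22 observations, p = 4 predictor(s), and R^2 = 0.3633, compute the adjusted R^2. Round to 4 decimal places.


Adjusted R^2 = 1 - (1 - R^2) * (n-1)/(n-p-1).
(1 - R^2) = 0.6367.
(n-1)/(n-p-1) = 21/17.
(1 - R^2) * (n-1) = 0.6367 * 21 = 13.3707.
Divide by (n-p-1): 13.3707 / 17 = 0.7865.
Adj R^2 = 1 - 0.7865 = 0.2135.

0.2135


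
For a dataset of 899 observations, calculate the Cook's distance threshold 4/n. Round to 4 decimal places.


Using the rule of thumb:
Threshold = 4 / 899 = 0.0044.

0.0044


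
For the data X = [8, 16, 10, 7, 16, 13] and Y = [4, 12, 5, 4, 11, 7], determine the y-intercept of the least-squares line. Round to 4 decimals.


The slope is b1 = 0.8707.
Sample means are xbar = 11.6667 and ybar = 7.1667.
Intercept: b0 = 7.1667 - (0.8707)(11.6667) = -2.9914.

-2.9914


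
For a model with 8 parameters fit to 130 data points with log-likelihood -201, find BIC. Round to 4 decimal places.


k * ln(n) = 8 * ln(130) = 8 * 4.867534 = 38.940272.
-2 * loglik = -2 * (-201) = 402.
BIC = 38.940272 + 402 = 440.940272, which rounds to 440.9403.

440.9403


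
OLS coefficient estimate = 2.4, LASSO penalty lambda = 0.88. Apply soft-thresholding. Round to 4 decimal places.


|beta_OLS| = 2.4.
lambda = 0.88.
Since |beta| > lambda, coefficient = sign(beta)*(|beta| - lambda) = 1.5200.
Result = 1.5200.

1.5200


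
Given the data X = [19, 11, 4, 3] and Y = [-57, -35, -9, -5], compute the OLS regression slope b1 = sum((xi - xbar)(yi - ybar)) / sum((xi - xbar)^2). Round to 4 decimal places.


The sample means are xbar = 9.2500 and ybar = -26.5000.
Compute S_xx = 164.7500 and S_xy = -538.5000.
Slope b1 = S_xy / S_xx = -538.5000 / 164.7500 = -3.2686.

-3.2686


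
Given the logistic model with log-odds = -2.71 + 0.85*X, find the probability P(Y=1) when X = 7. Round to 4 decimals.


Linear predictor: z = -2.71 + 0.85 * 7 = 3.2400.
P = 1/(1 + exp(-3.2400)) = 1/(1 + 0.0392) = 0.9623.

0.9623


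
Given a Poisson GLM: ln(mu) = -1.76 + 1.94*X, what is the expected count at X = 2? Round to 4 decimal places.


Compute eta = -1.76 + 1.94 * 2 = 2.1200.
Apply inverse link: mu = e^2.1200 = 8.3311.

8.3311


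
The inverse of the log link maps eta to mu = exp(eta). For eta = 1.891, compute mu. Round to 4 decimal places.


The inverse log link gives:
mu = exp(1.891) = 6.6260.

6.6260


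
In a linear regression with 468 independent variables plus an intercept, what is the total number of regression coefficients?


Each predictor gets one coefficient, plus one intercept.
Total parameters = 468 + 1 = 469.

469


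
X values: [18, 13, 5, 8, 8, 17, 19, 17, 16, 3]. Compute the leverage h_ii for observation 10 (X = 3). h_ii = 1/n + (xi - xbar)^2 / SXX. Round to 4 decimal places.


n = 10, xbar = 12.4000.
SXX = sum((xi - xbar)^2) = 312.4000.
h = 1/10 + (3 - 12.4000)^2 / 312.4000 = 0.3828.

0.3828


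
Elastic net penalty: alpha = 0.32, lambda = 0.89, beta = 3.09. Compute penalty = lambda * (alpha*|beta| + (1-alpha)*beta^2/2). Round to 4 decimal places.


L1 component = 0.32 * |3.09| = 0.9888.
L2 component = 0.68 * 3.09^2 / 2 = 3.2464.
Penalty = 0.89 * (0.9888 + 3.2464) = 0.89 * 4.2352 = 3.7693.

3.7693


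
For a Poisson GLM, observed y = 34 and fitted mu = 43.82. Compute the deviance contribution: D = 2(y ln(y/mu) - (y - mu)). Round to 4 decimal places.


Compute y*ln(y/mu) = 34*ln(34/43.82) = 34*-0.253730 = -8.626820.
y - mu = -9.82.
D = 2*(-8.626820 - (-9.82)) = 2.386360, which rounds to 2.3864.

2.3864


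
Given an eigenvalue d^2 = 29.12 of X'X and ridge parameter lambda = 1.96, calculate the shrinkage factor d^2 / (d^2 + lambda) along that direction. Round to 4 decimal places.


d^2 + lambda = 29.12 + 1.96 = 31.0800.
Shrinkage factor = 29.12/31.0800 = 0.9369.

0.9369


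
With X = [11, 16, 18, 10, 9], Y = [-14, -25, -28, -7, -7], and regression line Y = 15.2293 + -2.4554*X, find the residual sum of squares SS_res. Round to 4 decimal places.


Predicted values from Y = 15.2293 + -2.4554*X.
Residuals: [-2.2199, -0.9429, 0.9679, 2.3247, -0.1307].
SSres = 12.1752.

12.1752


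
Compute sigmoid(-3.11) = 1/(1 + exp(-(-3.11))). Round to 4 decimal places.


Compute exp(3.1100) = 22.4210.
Sigmoid = 1 / (1 + 22.4210) = 1 / 23.4210 = 0.0427.

0.0427


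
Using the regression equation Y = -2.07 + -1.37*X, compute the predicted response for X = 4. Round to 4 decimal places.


Plug X = 4 into Y = -2.07 + -1.37*X:
Y = -2.07 + -5.4800 = -7.5500.

-7.5500


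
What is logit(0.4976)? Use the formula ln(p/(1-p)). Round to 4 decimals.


The odds are p/(1-p) = 0.4976 / 0.5024 = 0.9904.
logit(p) = ln(0.9904) = -0.0096.

-0.0096


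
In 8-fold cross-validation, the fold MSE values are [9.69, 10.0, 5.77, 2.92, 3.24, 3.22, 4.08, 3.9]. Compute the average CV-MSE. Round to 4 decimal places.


Total MSE across folds = 42.8200.
CV-MSE = 42.8200/8 = 5.3525.

5.3525


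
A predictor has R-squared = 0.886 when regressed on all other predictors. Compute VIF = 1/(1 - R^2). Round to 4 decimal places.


VIF = 1 / (1 - 0.886).
= 1 / 0.114 = 8.7719.

8.7719


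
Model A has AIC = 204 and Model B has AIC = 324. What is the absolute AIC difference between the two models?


Absolute difference = |204 - 324| = 120.
The model with lower AIC (A) is preferred.

120


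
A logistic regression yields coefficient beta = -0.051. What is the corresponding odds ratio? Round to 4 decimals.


exp(-0.051) = 0.9503.
So the odds ratio is 0.9503.

0.9503


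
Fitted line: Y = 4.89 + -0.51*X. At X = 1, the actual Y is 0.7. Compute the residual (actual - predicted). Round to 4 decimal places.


Compute yhat = 4.89 + (-0.51)(1) = 4.3800.
Residual = actual - predicted = 0.7 - 4.3800 = -3.6800.

-3.6800


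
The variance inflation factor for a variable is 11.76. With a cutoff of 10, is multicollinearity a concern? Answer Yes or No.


The threshold is 10.
VIF = 11.76 is >= 10.
Multicollinearity indication: Yes.

Yes


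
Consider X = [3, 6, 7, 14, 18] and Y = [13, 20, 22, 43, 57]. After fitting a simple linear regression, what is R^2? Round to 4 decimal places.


After computing the OLS fit (b0=2.6136, b1=2.9569):
SSres = 6.5157, SStot = 1346.0000.
R^2 = 1 - 6.5157/1346.0000 = 0.9952.

0.9952


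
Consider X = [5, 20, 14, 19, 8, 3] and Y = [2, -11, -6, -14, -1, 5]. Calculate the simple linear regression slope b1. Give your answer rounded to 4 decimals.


First compute the means: xbar = 11.5000, ybar = -4.1667.
Then S_xx = sum((xi - xbar)^2) = 261.5000.
S_xy = sum((xi - xbar)(yi - ybar)) = -265.5000.
b1 = S_xy / S_xx = -265.5000 / 261.5000 = -1.0153.

-1.0153


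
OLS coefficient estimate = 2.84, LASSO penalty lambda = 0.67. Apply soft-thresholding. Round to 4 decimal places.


|beta_OLS| = 2.84.
lambda = 0.67.
Since |beta| > lambda, coefficient = sign(beta)*(|beta| - lambda) = 2.1700.
Result = 2.1700.

2.1700


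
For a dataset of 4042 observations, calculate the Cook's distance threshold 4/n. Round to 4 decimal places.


The threshold is 4/n.
4/4042 = 0.0010.

0.0010


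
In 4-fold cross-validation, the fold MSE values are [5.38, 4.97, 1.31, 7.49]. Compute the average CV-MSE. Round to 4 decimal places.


Total MSE across folds = 19.1500.
CV-MSE = 19.1500/4 = 4.7875.

4.7875


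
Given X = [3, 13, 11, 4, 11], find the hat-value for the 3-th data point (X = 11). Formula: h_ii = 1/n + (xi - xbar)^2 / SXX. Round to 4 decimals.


Mean of X: xbar = 8.4000.
SXX = 83.2000.
For X = 11: h = 1/5 + (11 - 8.4000)^2/83.2000 = 0.2813.

0.2813


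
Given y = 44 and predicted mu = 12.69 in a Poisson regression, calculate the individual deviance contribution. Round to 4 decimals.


y/mu = 44/12.69 = 3.467297 (approx.), and ln(44/12.69) = 1.243375.
y * ln(y/mu) = 44 * 1.243375 = 54.708500.
y - mu = 31.31.
D = 2 * (54.708500 - 31.31) = 46.797000, which rounds to 46.7970.

46.7970


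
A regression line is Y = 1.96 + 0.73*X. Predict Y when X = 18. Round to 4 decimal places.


Predicted value:
Y = 1.96 + (0.73)(18) = 1.96 + 13.1400 = 15.1000.

15.1000


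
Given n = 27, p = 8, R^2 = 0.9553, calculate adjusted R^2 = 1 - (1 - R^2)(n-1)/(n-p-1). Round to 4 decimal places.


Adjusted R^2 = 1 - (1 - R^2) * (n-1)/(n-p-1).
(1 - R^2) = 0.0447.
(n-1)/(n-p-1) = 26/18.
(1 - R^2) * (n-1) = 0.0447 * 26 = 1.1622.
Divide by (n-p-1): 1.1622 / 18 = 0.0646.
Adj R^2 = 1 - 0.0646 = 0.9354.

0.9354


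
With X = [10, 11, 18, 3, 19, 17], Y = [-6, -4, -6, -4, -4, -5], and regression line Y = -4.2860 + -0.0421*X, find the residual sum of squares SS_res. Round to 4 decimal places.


Compute predicted values, then residuals = yi - yhat_i.
Residuals: [-1.2930, 0.7491, -0.9562, 0.4123, 1.0859, 0.0017].
SSres = sum(residual^2) = 4.4965.

4.4965


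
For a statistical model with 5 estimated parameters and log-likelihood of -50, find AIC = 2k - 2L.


AIC = 2*5 - 2*(-50).
= 10 + 100 = 110.

110


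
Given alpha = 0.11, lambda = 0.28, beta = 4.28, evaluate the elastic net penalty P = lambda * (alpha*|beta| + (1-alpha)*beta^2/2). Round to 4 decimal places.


Compute:
L1 = 0.11 * 4.28 = 0.4708.
L2 = 0.89 * 4.28^2 / 2 = 8.1517.
Penalty = 0.28 * (0.4708 + 8.1517) = 2.4143.

2.4143


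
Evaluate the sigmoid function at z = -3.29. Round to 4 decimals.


exp(3.2900) = 26.8429.
1 + exp(-z) = 27.8429.
sigmoid = 1/27.8429 = 0.0359.

0.0359


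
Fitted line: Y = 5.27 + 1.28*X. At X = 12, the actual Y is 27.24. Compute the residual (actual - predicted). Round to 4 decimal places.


Fitted value at X = 12 is yhat = 5.27 + 1.28*12 = 20.6300.
Residual = 27.24 - 20.6300 = 6.6100.

6.6100


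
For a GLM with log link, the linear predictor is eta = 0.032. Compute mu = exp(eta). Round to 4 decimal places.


mu = exp(eta) = exp(0.032).
= 1.0325.

1.0325


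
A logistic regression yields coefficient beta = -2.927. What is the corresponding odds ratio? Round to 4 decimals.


exp(-2.927) = 0.0536.
So the odds ratio is 0.0536.

0.0536


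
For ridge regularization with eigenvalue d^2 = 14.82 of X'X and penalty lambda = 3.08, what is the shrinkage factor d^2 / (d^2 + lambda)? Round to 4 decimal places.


Compute the denominator: 14.82 + 3.08 = 17.9000.
Shrinkage factor = 14.82 / 17.9000 = 0.8279.

0.8279


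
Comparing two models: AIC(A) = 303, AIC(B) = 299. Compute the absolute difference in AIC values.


Absolute difference = |303 - 299| = 4.
The model with lower AIC (B) is preferred.

4


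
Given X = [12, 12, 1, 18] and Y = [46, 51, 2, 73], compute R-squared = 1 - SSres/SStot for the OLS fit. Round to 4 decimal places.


Fit the OLS line: b0 = -1.9967, b1 = 4.1857.
SSres = 12.7993.
SStot = 2654.0000.
R^2 = 1 - 12.7993/2654.0000 = 0.9952.

0.9952


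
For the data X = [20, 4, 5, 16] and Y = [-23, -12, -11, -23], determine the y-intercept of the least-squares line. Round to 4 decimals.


Compute b1 = -0.8113 from the OLS formula.
With xbar = 11.2500 and ybar = -17.2500, the intercept is:
b0 = -17.2500 - -0.8113 * 11.2500 = -8.1232.

-8.1232


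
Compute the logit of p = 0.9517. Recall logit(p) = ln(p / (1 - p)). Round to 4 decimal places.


Compute the odds: 0.9517/0.0483 = 19.7039.
Take the natural log: ln(19.7039) = 2.9808.

2.9808


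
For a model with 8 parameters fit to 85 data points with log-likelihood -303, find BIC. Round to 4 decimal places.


Compute k*ln(n) = 8*ln(85) = 8*4.442651 = 35.541208.
Then -2*loglik = 606.
BIC = 35.541208 + 606 = 641.541208, which rounds to 641.5412.

641.5412


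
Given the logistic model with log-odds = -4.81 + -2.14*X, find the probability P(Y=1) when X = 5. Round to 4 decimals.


Linear predictor: z = -4.81 + -2.14 * 5 = -15.5100.
P = 1/(1 + exp(15.5100)) = 1/(1 + 5443865.8465) = 0.0000.

0.0000


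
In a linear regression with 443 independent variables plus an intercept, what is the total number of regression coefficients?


Total coefficients = number of predictors + 1 (for the intercept).
= 443 + 1 = 444.

444


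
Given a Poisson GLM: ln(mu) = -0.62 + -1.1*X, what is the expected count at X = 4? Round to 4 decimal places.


Linear predictor: eta = -0.62 + (-1.1)(4) = -5.0200.
Expected count: mu = exp(-5.0200) = 0.0066.

0.0066


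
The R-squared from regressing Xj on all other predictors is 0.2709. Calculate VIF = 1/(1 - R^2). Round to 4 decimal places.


Using VIF = 1/(1 - R^2_j):
1 - 0.2709 = 0.7291.
VIF = 1.3716.

1.3716


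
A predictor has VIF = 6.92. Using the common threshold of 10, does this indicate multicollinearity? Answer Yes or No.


Compare VIF = 6.92 to the threshold of 10.
6.92 < 10, so the answer is No.

No


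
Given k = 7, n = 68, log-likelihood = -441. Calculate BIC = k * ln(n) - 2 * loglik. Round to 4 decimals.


Compute k*ln(n) = 7*ln(68) = 7*4.219508 = 29.536556.
Then -2*loglik = 882.
BIC = 29.536556 + 882 = 911.536556, which rounds to 911.5366.

911.5366


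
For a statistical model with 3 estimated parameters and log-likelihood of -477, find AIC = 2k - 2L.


Compute:
2k = 2*3 = 6.
-2*loglik = -2*(-477) = 954.
AIC = 6 + 954 = 960.

960


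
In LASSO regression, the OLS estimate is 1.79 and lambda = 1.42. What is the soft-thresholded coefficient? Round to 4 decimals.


Absolute value: |1.79| = 1.79.
Compare to lambda = 1.42.
Since |beta| > lambda, coefficient = sign(beta)*(|beta| - lambda) = 0.3700.

0.3700


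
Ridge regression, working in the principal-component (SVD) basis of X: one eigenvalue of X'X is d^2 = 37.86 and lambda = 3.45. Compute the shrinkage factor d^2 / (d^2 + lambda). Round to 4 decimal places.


d^2 + lambda = 37.86 + 3.45 = 41.3100.
Shrinkage factor = 37.86/41.3100 = 0.9165.

0.9165


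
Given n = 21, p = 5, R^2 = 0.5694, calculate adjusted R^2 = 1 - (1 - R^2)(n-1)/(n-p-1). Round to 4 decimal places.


Plug in: Adj R^2 = 1 - (1 - 0.5694) * 20/15.
= 1 - 0.4306 * 20/15
= 1 - 8.6120 / 15
= 1 - 0.5741 = 0.4259.

0.4259


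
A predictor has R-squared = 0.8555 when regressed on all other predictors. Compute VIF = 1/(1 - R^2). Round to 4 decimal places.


Denominator: 1 - 0.8555 = 0.1445.
VIF = 1 / 0.1445 = 6.9204.

6.9204


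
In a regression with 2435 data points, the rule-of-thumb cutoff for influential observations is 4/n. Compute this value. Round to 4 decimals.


Cook's distance cutoff = 4/n = 4/2435.
= 0.0016.

0.0016


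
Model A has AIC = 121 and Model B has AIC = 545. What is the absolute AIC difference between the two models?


|AIC_A - AIC_B| = |121 - 545| = 424.
Model A is preferred (lower AIC).

424


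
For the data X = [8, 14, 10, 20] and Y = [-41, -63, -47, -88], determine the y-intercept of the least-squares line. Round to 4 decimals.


First find the slope: b1 = -3.9643.
Means: xbar = 13.0000, ybar = -59.7500.
b0 = ybar - b1 * xbar = -59.7500 - -3.9643 * 13.0000 = -8.2143.

-8.2143


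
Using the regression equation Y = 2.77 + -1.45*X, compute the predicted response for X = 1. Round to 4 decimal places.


Substitute X = 1 into the equation:
Y = 2.77 + -1.45 * 1 = 2.77 + -1.4500 = 1.3200.

1.3200


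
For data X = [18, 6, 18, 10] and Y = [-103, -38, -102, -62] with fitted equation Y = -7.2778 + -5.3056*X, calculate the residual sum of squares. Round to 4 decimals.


Predicted values from Y = -7.2778 + -5.3056*X.
Residuals: [-0.2214, 1.1114, 0.7786, -1.6662].
SSres = 4.6667.

4.6667


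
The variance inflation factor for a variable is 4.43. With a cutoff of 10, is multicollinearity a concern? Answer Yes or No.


The threshold is 10.
VIF = 4.43 is < 10.
Multicollinearity indication: No.

No


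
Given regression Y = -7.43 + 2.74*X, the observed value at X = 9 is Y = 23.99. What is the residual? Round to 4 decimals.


Compute yhat = -7.43 + (2.74)(9) = 17.2300.
Residual = actual - predicted = 23.99 - 17.2300 = 6.7600.

6.7600


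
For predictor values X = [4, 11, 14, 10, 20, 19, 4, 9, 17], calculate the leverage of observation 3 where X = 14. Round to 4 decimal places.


n = 9, xbar = 12.0000.
SXX = sum((xi - xbar)^2) = 284.0000.
h = 1/9 + (14 - 12.0000)^2 / 284.0000 = 0.1252.

0.1252


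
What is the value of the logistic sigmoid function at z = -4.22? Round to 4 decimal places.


Compute exp(4.2200) = 68.0335.
Sigmoid = 1 / (1 + 68.0335) = 1 / 69.0335 = 0.0145.

0.0145


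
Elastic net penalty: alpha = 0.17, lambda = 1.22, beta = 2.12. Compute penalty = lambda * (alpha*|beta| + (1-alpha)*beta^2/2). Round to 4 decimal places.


L1 component = 0.17 * |2.12| = 0.3604.
L2 component = 0.83 * 2.12^2 / 2 = 1.8652.
Penalty = 1.22 * (0.3604 + 1.8652) = 1.22 * 2.2256 = 2.7152.

2.7152


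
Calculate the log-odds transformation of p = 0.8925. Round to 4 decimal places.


1 - p = 0.1075.
p/(1-p) = 8.3023.
logit = ln(8.3023) = 2.1165.

2.1165


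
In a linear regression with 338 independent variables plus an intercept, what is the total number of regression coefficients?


Each predictor gets one coefficient, plus one intercept.
Total parameters = 338 + 1 = 339.

339


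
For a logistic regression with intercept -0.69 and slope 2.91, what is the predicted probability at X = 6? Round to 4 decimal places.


Linear predictor: z = -0.69 + 2.91 * 6 = 16.7700.
P = 1/(1 + exp(-16.7700)) = 1/(1 + 0.0000) = 1.0000.

1.0000


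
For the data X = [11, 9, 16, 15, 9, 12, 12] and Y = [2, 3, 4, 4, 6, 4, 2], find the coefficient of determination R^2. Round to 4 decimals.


The fitted line is Y = 3.8442 + -0.0227*X.
SSres = 11.6916, SStot = 11.7143.
R^2 = 1 - SSres/SStot = 0.0019.

0.0019


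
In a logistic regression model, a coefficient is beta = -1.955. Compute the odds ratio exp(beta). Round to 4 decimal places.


exp(-1.955) = 0.1416.
So the odds ratio is 0.1416.

0.1416


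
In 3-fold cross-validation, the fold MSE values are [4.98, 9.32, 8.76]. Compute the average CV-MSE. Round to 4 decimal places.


Total MSE across folds = 23.0600.
CV-MSE = 23.0600/3 = 7.6867.

7.6867


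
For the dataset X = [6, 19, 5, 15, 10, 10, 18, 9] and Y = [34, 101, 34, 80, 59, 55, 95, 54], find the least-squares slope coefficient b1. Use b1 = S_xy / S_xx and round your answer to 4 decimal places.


First compute the means: xbar = 11.5000, ybar = 64.0000.
Then S_xx = sum((xi - xbar)^2) = 194.0000.
S_xy = sum((xi - xbar)(yi - ybar)) = 941.0000.
b1 = S_xy / S_xx = 941.0000 / 194.0000 = 4.8505.

4.8505


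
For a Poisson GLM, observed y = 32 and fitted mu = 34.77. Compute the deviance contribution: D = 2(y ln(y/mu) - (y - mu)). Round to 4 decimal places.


First: ln(32/34.77) = -0.083019.
Then: 32 * -0.083019 = -2.656608.
y - mu = 32 - 34.77 = -2.77.
D = 2(-2.656608 - -2.77) = 0.226784, which rounds to 0.2268.

0.2268


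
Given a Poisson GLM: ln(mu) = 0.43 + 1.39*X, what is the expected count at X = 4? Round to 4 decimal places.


eta = 0.43 + 1.39 * 4 = 5.9900.
mu = exp(5.9900) = 399.4146.

399.4146


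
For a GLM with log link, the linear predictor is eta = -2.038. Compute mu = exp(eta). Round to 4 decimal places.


Apply the inverse link:
mu = e^-2.038 = 0.1303.

0.1303


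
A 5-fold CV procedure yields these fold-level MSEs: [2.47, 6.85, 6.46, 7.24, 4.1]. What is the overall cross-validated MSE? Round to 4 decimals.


Total MSE across folds = 27.1200.
CV-MSE = 27.1200/5 = 5.4240.

5.4240


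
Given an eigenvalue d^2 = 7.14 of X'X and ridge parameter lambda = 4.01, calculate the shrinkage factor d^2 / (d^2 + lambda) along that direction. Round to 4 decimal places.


Compute the denominator: 7.14 + 4.01 = 11.1500.
Shrinkage factor = 7.14 / 11.1500 = 0.6404.

0.6404


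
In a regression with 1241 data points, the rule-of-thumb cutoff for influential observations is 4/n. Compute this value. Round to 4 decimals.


The threshold is 4/n.
4/1241 = 0.0032.

0.0032


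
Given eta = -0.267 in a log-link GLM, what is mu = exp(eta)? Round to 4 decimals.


Apply the inverse link:
mu = e^-0.267 = 0.7657.

0.7657


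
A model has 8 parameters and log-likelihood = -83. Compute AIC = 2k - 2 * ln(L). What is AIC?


AIC = 2*8 - 2*(-83).
= 16 + 166 = 182.

182


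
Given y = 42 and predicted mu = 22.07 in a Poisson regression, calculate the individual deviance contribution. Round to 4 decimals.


First: ln(42/22.07) = 0.643450.
Then: 42 * 0.643450 = 27.024900.
y - mu = 42 - 22.07 = 19.93.
D = 2(27.024900 - 19.93) = 14.189800, which rounds to 14.1898.

14.1898


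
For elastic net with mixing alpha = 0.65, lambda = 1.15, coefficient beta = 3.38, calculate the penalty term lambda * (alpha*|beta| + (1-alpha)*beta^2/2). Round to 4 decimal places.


alpha * |beta| = 0.65 * 3.38 = 2.1970.
(1-alpha) * beta^2/2 = 0.35 * 11.4244/2 = 1.9993.
Total = 1.15 * (2.1970 + 1.9993) = 4.8257.

4.8257


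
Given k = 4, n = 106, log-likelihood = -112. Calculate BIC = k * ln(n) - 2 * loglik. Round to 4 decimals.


k * ln(n) = 4 * ln(106) = 4 * 4.663439 = 18.653756.
-2 * loglik = -2 * (-112) = 224.
BIC = 18.653756 + 224 = 242.653756, which rounds to 242.6538.

242.6538


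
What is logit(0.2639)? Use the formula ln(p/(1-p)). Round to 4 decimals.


Compute the odds: 0.2639/0.7361 = 0.3585.
Take the natural log: ln(0.3585) = -1.0258.

-1.0258


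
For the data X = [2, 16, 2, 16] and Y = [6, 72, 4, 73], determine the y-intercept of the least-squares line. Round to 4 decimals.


Compute b1 = 4.8214 from the OLS formula.
With xbar = 9.0000 and ybar = 38.7500, the intercept is:
b0 = 38.7500 - 4.8214 * 9.0000 = -4.6429.

-4.6429


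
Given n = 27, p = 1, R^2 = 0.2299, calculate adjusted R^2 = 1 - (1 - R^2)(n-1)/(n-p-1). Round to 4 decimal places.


Using the formula:
(1 - 0.2299) = 0.7701.
Multiply by 26/25: 0.7701 * 26 = 20.0226, then 20.0226 / 25 = 0.8009.
Adj R^2 = 1 - 0.8009 = 0.1991.

0.1991


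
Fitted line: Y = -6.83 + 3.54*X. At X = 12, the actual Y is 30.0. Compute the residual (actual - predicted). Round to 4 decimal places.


Compute yhat = -6.83 + (3.54)(12) = 35.6500.
Residual = actual - predicted = 30.0 - 35.6500 = -5.6500.

-5.6500


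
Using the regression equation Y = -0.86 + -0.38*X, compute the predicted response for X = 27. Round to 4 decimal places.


Substitute X = 27 into the equation:
Y = -0.86 + -0.38 * 27 = -0.86 + -10.2600 = -11.1200.

-11.1200


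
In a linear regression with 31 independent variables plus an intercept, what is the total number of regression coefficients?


Including the intercept, the model has 31 predictor coefficients + 1 intercept.
Total = 32.

32


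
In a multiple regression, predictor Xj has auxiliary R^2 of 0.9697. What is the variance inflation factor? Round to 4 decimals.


VIF = 1 / (1 - 0.9697).
= 1 / 0.0303 = 33.0033.

33.0033


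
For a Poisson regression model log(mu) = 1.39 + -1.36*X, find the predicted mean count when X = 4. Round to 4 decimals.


Linear predictor: eta = 1.39 + (-1.36)(4) = -4.0500.
Expected count: mu = exp(-4.0500) = 0.0174.

0.0174


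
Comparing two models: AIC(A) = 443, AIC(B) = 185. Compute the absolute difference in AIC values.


Compute |443 - 185| = 258.
Model B has the smaller AIC.

258


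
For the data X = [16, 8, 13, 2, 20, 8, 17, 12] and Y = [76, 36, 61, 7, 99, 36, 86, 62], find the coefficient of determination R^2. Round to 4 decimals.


After computing the OLS fit (b0=-4.0914, b1=5.1639):
SSres = 36.4842, SStot = 6382.8750.
R^2 = 1 - 36.4842/6382.8750 = 0.9943.

0.9943


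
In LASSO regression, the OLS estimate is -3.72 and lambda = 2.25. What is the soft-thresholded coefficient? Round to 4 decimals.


Absolute value: |-3.72| = 3.72.
Compare to lambda = 2.25.
Since |beta| > lambda, coefficient = sign(beta)*(|beta| - lambda) = -1.4700.

-1.4700


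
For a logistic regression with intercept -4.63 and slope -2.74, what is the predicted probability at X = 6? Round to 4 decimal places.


Compute z = -4.63 + (-2.74)(6) = -21.0700.
exp(-z) = 1414440664.8000.
P = 1/(1 + 1414440664.8000) = 0.0000.

0.0000


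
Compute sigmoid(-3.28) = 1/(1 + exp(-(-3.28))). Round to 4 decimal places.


First, exp(3.2800) = 26.5758.
Then sigma(z) = 1/(1 + 26.5758) = 0.0363.

0.0363


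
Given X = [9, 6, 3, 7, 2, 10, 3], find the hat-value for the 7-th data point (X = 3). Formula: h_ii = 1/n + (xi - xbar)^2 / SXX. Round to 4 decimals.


Mean of X: xbar = 5.7143.
SXX = 59.4286.
For X = 3: h = 1/7 + (3 - 5.7143)^2/59.4286 = 0.2668.

0.2668


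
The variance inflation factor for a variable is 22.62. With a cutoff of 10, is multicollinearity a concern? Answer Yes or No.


Check: VIF = 22.62 vs threshold = 10.
Since 22.62 >= 10, the answer is Yes.

Yes


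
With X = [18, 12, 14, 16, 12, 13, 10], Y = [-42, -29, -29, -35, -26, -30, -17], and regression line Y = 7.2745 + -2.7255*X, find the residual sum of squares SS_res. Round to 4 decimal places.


Predicted values from Y = 7.2745 + -2.7255*X.
Residuals: [-0.2155, -3.5685, 1.8825, 1.3335, -0.5685, -1.8430, 2.9805].
SSres = 30.7059.

30.7059


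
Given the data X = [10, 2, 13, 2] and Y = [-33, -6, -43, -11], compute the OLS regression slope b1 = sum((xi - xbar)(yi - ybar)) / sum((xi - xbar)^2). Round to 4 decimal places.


First compute the means: xbar = 6.7500, ybar = -23.2500.
Then S_xx = sum((xi - xbar)^2) = 94.7500.
S_xy = sum((xi - xbar)(yi - ybar)) = -295.2500.
b1 = S_xy / S_xx = -295.2500 / 94.7500 = -3.1161.

-3.1161


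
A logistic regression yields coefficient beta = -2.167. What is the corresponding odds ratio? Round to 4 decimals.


The odds ratio is computed as:
OR = e^(-2.167) = 0.1145.

0.1145


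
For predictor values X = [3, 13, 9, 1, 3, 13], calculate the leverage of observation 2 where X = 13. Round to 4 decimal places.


Mean of X: xbar = 7.0000.
SXX = 144.0000.
For X = 13: h = 1/6 + (13 - 7.0000)^2/144.0000 = 0.4167.

0.4167


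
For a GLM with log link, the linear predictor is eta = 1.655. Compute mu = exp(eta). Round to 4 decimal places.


mu = exp(eta) = exp(1.655).
= 5.2331.

5.2331


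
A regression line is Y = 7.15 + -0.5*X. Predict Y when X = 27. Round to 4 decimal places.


Predicted value:
Y = 7.15 + (-0.5)(27) = 7.15 + -13.5000 = -6.3500.

-6.3500


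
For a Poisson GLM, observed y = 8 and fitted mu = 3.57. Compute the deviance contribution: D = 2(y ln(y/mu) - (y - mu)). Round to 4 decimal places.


y/mu = 8/3.57 = 2.240896 (approx.), and ln(8/3.57) = 0.806876.
y * ln(y/mu) = 8 * 0.806876 = 6.455008.
y - mu = 4.43.
D = 2 * (6.455008 - 4.43) = 4.050016, which rounds to 4.0500.

4.0500


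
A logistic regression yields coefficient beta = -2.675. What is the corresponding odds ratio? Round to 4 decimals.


Odds ratio = exp(beta) = exp(-2.675).
= 0.0689.

0.0689


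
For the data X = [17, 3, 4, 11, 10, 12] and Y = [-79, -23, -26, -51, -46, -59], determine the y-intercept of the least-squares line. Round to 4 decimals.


First find the slope: b1 = -3.9782.
Means: xbar = 9.5000, ybar = -47.3333.
b0 = ybar - b1 * xbar = -47.3333 - -3.9782 * 9.5000 = -9.5406.

-9.5406


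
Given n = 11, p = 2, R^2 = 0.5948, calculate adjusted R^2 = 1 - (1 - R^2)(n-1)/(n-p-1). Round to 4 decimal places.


Plug in: Adj R^2 = 1 - (1 - 0.5948) * 10/8.
= 1 - 0.4052 * 10/8
= 1 - 4.0520 / 8
= 1 - 0.5065 = 0.4935.

0.4935


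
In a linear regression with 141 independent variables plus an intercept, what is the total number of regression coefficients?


Including the intercept, the model has 141 predictor coefficients + 1 intercept.
Total = 142.

142


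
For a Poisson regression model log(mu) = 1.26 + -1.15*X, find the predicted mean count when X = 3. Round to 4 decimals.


Compute eta = 1.26 + -1.15 * 3 = -2.1900.
Apply inverse link: mu = e^-2.1900 = 0.1119.

0.1119


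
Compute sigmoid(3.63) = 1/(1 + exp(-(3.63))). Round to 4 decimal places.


Compute exp(-3.6300) = 0.0265.
Sigmoid = 1 / (1 + 0.0265) = 1 / 1.0265 = 0.9742.

0.9742


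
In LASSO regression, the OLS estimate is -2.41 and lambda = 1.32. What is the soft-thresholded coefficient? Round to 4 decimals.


|beta_OLS| = 2.41.
lambda = 1.32.
Since |beta| > lambda, coefficient = sign(beta)*(|beta| - lambda) = -1.0900.
Result = -1.0900.

-1.0900


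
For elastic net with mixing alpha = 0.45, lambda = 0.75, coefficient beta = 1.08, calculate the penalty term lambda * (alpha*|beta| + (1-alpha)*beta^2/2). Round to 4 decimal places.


alpha * |beta| = 0.45 * 1.08 = 0.4860.
(1-alpha) * beta^2/2 = 0.55 * 1.1664/2 = 0.3208.
Total = 0.75 * (0.4860 + 0.3208) = 0.6051.

0.6051


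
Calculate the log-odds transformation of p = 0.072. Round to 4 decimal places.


1 - p = 0.928.
p/(1-p) = 0.0776.
logit = ln(0.0776) = -2.5564.

-2.5564


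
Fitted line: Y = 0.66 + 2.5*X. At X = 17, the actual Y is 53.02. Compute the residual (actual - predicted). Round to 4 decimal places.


Predicted = 0.66 + 2.5 * 17 = 43.1600.
Residual = 53.02 - 43.1600 = 9.8600.

9.8600


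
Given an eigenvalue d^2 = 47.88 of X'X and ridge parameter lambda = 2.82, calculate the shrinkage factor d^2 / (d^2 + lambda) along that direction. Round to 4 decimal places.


Denominator = d^2 + lambda = 47.88 + 2.82 = 50.7000.
Shrinkage = 47.88 / 50.7000 = 0.9444.

0.9444


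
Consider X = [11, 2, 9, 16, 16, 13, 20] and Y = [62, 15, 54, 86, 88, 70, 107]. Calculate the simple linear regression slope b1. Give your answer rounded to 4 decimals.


The sample means are xbar = 12.4286 and ybar = 68.8571.
Compute S_xx = 205.7143 and S_xy = 1041.4286.
Slope b1 = S_xy / S_xx = 1041.4286 / 205.7143 = 5.0625.

5.0625


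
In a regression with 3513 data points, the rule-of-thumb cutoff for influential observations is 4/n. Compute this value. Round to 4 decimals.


The threshold is 4/n.
4/3513 = 0.0011.

0.0011


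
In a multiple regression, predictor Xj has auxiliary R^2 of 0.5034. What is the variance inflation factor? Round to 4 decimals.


VIF = 1 / (1 - 0.5034).
= 1 / 0.4966 = 2.0137.

2.0137
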